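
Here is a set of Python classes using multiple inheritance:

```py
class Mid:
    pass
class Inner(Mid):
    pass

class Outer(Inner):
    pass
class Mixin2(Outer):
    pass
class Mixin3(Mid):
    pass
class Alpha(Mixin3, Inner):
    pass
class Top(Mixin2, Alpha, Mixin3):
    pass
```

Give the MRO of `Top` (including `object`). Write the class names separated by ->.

Top -> Mixin2 -> Outer -> Alpha -> Mixin3 -> Inner -> Mid -> object

L[Top] = Top + merge(L[Mixin2], L[Alpha], L[Mixin3], [Mixin2 Alpha Mixin3])
  take Mixin2:  [Mixin2 Outer Inner Mid object] + [Alpha Mixin3 Inner Mid object] + [Mixin3 Mid object] + [Mixin2 Alpha Mixin3]
  take Outer:  [Outer Inner Mid object] + [Alpha Mixin3 Inner Mid object] + [Mixin3 Mid object] + [Alpha Mixin3]
  take Alpha:  [Inner Mid object] + [Alpha Mixin3 Inner Mid object] + [Mixin3 Mid object] + [Alpha Mixin3]
  take Mixin3:  [Inner Mid object] + [Mixin3 Inner Mid object] + [Mixin3 Mid object] + [Mixin3]
  take Inner:  [Inner Mid object] + [Inner Mid object] + [Mid object]
  take Mid:  [Mid object] + [Mid object] + [Mid object]
  take object:  [object] + [object] + [object]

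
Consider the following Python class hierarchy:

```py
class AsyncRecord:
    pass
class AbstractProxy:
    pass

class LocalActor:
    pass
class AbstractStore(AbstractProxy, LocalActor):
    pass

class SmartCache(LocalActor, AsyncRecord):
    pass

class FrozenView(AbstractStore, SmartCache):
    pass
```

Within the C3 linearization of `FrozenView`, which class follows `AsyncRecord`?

object

L[FrozenView] = FrozenView + merge(L[AbstractStore], L[SmartCache], [AbstractStore SmartCache])
  take AbstractStore:  [AbstractStore AbstractProxy LocalActor object] + [SmartCache LocalActor AsyncRecord object] + [AbstractStore SmartCache]
  take AbstractProxy:  [AbstractProxy LocalActor object] + [SmartCache LocalActor AsyncRecord object] + [SmartCache]
  take SmartCache:  [LocalActor object] + [SmartCache LocalActor AsyncRecord object] + [SmartCache]
  take LocalActor:  [LocalActor object] + [LocalActor AsyncRecord object]
  take AsyncRecord:  [object] + [AsyncRecord object]
  take object:  [object] + [object]
MRO: FrozenView AbstractStore AbstractProxy SmartCache LocalActor AsyncRecord object
AsyncRecord is at position 5; next is object.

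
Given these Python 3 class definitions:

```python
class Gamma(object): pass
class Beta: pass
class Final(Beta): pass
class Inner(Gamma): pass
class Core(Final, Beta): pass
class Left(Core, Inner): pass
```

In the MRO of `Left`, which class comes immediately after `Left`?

Core

L[Left] = Left + merge(L[Core], L[Inner], [Core Inner])
  take Core:  [Core Final Beta object] + [Inner Gamma object] + [Core Inner]
  take Final:  [Final Beta object] + [Inner Gamma object] + [Inner]
  take Beta:  [Beta object] + [Inner Gamma object] + [Inner]
  take Inner:  [object] + [Inner Gamma object] + [Inner]
  take Gamma:  [object] + [Gamma object]
  take object:  [object] + [object]
MRO: Left Core Final Beta Inner Gamma object
Left is at position 0; next is Core.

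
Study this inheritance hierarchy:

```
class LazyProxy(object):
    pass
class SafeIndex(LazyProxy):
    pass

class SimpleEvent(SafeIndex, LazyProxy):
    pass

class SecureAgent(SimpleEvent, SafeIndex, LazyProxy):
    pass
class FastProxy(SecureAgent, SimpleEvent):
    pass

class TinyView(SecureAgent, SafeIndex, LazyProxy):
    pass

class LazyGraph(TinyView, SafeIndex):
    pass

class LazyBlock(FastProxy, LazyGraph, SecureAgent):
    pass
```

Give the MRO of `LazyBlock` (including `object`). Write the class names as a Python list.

[LazyBlock, FastProxy, LazyGraph, TinyView, SecureAgent, SimpleEvent, SafeIndex, LazyProxy, object]

L[LazyBlock] = LazyBlock + merge(L[FastProxy], L[LazyGraph], L[SecureAgent], [FastProxy LazyGraph SecureAgent])
  take FastProxy:  [FastProxy SecureAgent SimpleEvent SafeIndex LazyProxy object] + [LazyGraph TinyView SecureAgent SimpleEvent SafeIndex LazyProxy object] + [SecureAgent SimpleEvent SafeIndex LazyProxy object] + [FastProxy LazyGraph SecureAgent]
  take LazyGraph:  [SecureAgent SimpleEvent SafeIndex LazyProxy object] + [LazyGraph TinyView SecureAgent SimpleEvent SafeIndex LazyProxy object] + [SecureAgent SimpleEvent SafeIndex LazyProxy object] + [LazyGraph SecureAgent]
  take TinyView:  [SecureAgent SimpleEvent SafeIndex LazyProxy object] + [TinyView SecureAgent SimpleEvent SafeIndex LazyProxy object] + [SecureAgent SimpleEvent SafeIndex LazyProxy object] + [SecureAgent]
  take SecureAgent:  [SecureAgent SimpleEvent SafeIndex LazyProxy object] + [SecureAgent SimpleEvent SafeIndex LazyProxy object] + [SecureAgent SimpleEvent SafeIndex LazyProxy object] + [SecureAgent]
  take SimpleEvent:  [SimpleEvent SafeIndex LazyProxy object] + [SimpleEvent SafeIndex LazyProxy object] + [SimpleEvent SafeIndex LazyProxy object]
  take SafeIndex:  [SafeIndex LazyProxy object] + [SafeIndex LazyProxy object] + [SafeIndex LazyProxy object]
  take LazyProxy:  [LazyProxy object] + [LazyProxy object] + [LazyProxy object]
  take object:  [object] + [object] + [object]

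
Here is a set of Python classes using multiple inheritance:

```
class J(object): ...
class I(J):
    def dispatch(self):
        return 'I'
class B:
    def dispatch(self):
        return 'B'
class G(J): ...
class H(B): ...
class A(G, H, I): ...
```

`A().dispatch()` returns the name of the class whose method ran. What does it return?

L[A] = A + merge(L[G], L[H], L[I], [G H I])
  take G:  [G J object] + [H B object] + [I J object] + [G H I]
  take H:  [J object] + [H B object] + [I J object] + [H I]
  take B:  [J object] + [B object] + [I J object] + [I]
  take I:  [J object] + [object] + [I J object] + [I]
  take J:  [J object] + [object] + [J object]
  take object:  [object] + [object] + [object]
MRO: A G H B I J object
dispatch is defined in: B, I. First along the MRO is B.

B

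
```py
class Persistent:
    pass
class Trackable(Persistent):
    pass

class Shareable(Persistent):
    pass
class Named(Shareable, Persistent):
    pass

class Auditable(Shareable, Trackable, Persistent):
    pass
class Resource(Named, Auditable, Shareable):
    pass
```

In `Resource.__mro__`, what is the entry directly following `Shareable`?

Trackable

L[Resource] = Resource + merge(L[Named], L[Auditable], L[Shareable], [Named Auditable Shareable])
  take Named:  [Named Shareable Persistent object] + [Auditable Shareable Trackable Persistent object] + [Shareable Persistent object] + [Named Auditable Shareable]
  take Auditable:  [Shareable Persistent object] + [Auditable Shareable Trackable Persistent object] + [Shareable Persistent object] + [Auditable Shareable]
  take Shareable:  [Shareable Persistent object] + [Shareable Trackable Persistent object] + [Shareable Persistent object] + [Shareable]
  take Trackable:  [Persistent object] + [Trackable Persistent object] + [Persistent object]
  take Persistent:  [Persistent object] + [Persistent object] + [Persistent object]
  take object:  [object] + [object] + [object]
MRO: Resource Named Auditable Shareable Trackable Persistent object
Shareable is at position 3; next is Trackable.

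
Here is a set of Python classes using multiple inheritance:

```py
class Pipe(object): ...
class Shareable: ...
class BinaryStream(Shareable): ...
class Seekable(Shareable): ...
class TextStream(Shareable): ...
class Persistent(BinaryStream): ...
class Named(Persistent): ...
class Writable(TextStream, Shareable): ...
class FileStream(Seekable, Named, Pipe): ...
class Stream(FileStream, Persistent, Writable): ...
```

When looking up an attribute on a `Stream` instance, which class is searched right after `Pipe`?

object

L[Stream] = Stream + merge(L[FileStream], L[Persistent], L[Writable], [FileStream Persistent Writable])
  take FileStream:  [FileStream Seekable Named Persistent BinaryStream Shareable Pipe object] + [Persistent BinaryStream Shareable object] + [Writable TextStream Shareable object] + [FileStream Persistent Writable]
  take Seekable:  [Seekable Named Persistent BinaryStream Shareable Pipe object] + [Persistent BinaryStream Shareable object] + [Writable TextStream Shareable object] + [Persistent Writable]
  take Named:  [Named Persistent BinaryStream Shareable Pipe object] + [Persistent BinaryStream Shareable object] + [Writable TextStream Shareable object] + [Persistent Writable]
  take Persistent:  [Persistent BinaryStream Shareable Pipe object] + [Persistent BinaryStream Shareable object] + [Writable TextStream Shareable object] + [Persistent Writable]
  take BinaryStream:  [BinaryStream Shareable Pipe object] + [BinaryStream Shareable object] + [Writable TextStream Shareable object] + [Writable]
  take Writable:  [Shareable Pipe object] + [Shareable object] + [Writable TextStream Shareable object] + [Writable]
  take TextStream:  [Shareable Pipe object] + [Shareable object] + [TextStream Shareable object]
  take Shareable:  [Shareable Pipe object] + [Shareable object] + [Shareable object]
  take Pipe:  [Pipe object] + [object] + [object]
  take object:  [object] + [object] + [object]
MRO: Stream FileStream Seekable Named Persistent BinaryStream Writable TextStream Shareable Pipe object
Pipe is at position 9; next is object.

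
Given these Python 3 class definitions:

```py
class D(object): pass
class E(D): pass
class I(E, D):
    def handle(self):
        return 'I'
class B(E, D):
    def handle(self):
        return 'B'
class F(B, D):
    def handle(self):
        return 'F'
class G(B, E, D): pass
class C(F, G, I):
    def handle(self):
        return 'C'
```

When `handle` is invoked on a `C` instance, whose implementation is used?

L[C] = C + merge(L[F], L[G], L[I], [F G I])
  take F:  [F B E D object] + [G B E D object] + [I E D object] + [F G I]
  take G:  [B E D object] + [G B E D object] + [I E D object] + [G I]
  take B:  [B E D object] + [B E D object] + [I E D object] + [I]
  take I:  [E D object] + [E D object] + [I E D object] + [I]
  take E:  [E D object] + [E D object] + [E D object]
  take D:  [D object] + [D object] + [D object]
  take object:  [object] + [object] + [object]
MRO: C F G B I E D object
handle is defined in: B, C, F, I. First along the MRO is C.

C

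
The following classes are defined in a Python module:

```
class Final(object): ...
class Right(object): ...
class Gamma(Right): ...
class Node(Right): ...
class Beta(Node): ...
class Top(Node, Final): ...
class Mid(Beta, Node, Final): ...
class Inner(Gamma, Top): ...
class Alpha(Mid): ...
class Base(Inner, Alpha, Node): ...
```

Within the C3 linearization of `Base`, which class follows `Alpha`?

L[Base] = Base + merge(L[Inner], L[Alpha], L[Node], [Inner Alpha Node])
  take Inner:  [Inner Gamma Top Node Right Final object] + [Alpha Mid Beta Node Right Final object] + [Node Right object] + [Inner Alpha Node]
  take Gamma:  [Gamma Top Node Right Final object] + [Alpha Mid Beta Node Right Final object] + [Node Right object] + [Alpha Node]
  take Top:  [Top Node Right Final object] + [Alpha Mid Beta Node Right Final object] + [Node Right object] + [Alpha Node]
  take Alpha:  [Node Right Final object] + [Alpha Mid Beta Node Right Final object] + [Node Right object] + [Alpha Node]
  take Mid:  [Node Right Final object] + [Mid Beta Node Right Final object] + [Node Right object] + [Node]
  take Beta:  [Node Right Final object] + [Beta Node Right Final object] + [Node Right object] + [Node]
  take Node:  [Node Right Final object] + [Node Right Final object] + [Node Right object] + [Node]
  take Right:  [Right Final object] + [Right Final object] + [Right object]
  take Final:  [Final object] + [Final object] + [object]
  take object:  [object] + [object] + [object]
MRO: Base Inner Gamma Top Alpha Mid Beta Node Right Final object
Alpha is at position 4; next is Mid.

Mid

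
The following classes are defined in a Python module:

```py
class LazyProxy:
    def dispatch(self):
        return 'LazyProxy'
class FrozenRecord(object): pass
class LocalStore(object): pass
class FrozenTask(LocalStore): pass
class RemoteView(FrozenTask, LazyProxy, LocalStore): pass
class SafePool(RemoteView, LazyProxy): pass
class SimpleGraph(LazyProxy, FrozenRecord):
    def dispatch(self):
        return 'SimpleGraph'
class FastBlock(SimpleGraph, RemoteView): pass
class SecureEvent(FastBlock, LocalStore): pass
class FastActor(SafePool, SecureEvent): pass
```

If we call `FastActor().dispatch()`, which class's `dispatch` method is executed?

L[FastActor] = FastActor + merge(L[SafePool], L[SecureEvent], [SafePool SecureEvent])
  take SafePool:  [SafePool RemoteView FrozenTask LazyProxy LocalStore object] + [SecureEvent FastBlock SimpleGraph RemoteView FrozenTask LazyProxy FrozenRecord LocalStore object] + [SafePool SecureEvent]
  take SecureEvent:  [RemoteView FrozenTask LazyProxy LocalStore object] + [SecureEvent FastBlock SimpleGraph RemoteView FrozenTask LazyProxy FrozenRecord LocalStore object] + [SecureEvent]
  take FastBlock:  [RemoteView FrozenTask LazyProxy LocalStore object] + [FastBlock SimpleGraph RemoteView FrozenTask LazyProxy FrozenRecord LocalStore object]
  take SimpleGraph:  [RemoteView FrozenTask LazyProxy LocalStore object] + [SimpleGraph RemoteView FrozenTask LazyProxy FrozenRecord LocalStore object]
  take RemoteView:  [RemoteView FrozenTask LazyProxy LocalStore object] + [RemoteView FrozenTask LazyProxy FrozenRecord LocalStore object]
  take FrozenTask:  [FrozenTask LazyProxy LocalStore object] + [FrozenTask LazyProxy FrozenRecord LocalStore object]
  take LazyProxy:  [LazyProxy LocalStore object] + [LazyProxy FrozenRecord LocalStore object]
  take FrozenRecord:  [LocalStore object] + [FrozenRecord LocalStore object]
  take LocalStore:  [LocalStore object] + [LocalStore object]
  take object:  [object] + [object]
MRO: FastActor SafePool SecureEvent FastBlock SimpleGraph RemoteView FrozenTask LazyProxy FrozenRecord LocalStore object
dispatch is defined in: LazyProxy, SimpleGraph. First along the MRO is SimpleGraph.

SimpleGraph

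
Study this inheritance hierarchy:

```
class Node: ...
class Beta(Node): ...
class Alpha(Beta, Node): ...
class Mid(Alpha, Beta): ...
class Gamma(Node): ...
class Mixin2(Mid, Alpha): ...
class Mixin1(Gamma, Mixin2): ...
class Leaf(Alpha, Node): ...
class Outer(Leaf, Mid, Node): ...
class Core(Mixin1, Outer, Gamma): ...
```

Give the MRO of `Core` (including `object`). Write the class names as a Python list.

L[Core] = Core + merge(L[Mixin1], L[Outer], L[Gamma], [Mixin1 Outer Gamma])
  take Mixin1:  [Mixin1 Gamma Mixin2 Mid Alpha Beta Node object] + [Outer Leaf Mid Alpha Beta Node object] + [Gamma Node object] + [Mixin1 Outer Gamma]
  take Outer:  [Gamma Mixin2 Mid Alpha Beta Node object] + [Outer Leaf Mid Alpha Beta Node object] + [Gamma Node object] + [Outer Gamma]
  take Gamma:  [Gamma Mixin2 Mid Alpha Beta Node object] + [Leaf Mid Alpha Beta Node object] + [Gamma Node object] + [Gamma]
  take Mixin2:  [Mixin2 Mid Alpha Beta Node object] + [Leaf Mid Alpha Beta Node object] + [Node object]
  take Leaf:  [Mid Alpha Beta Node object] + [Leaf Mid Alpha Beta Node object] + [Node object]
  take Mid:  [Mid Alpha Beta Node object] + [Mid Alpha Beta Node object] + [Node object]
  take Alpha:  [Alpha Beta Node object] + [Alpha Beta Node object] + [Node object]
  take Beta:  [Beta Node object] + [Beta Node object] + [Node object]
  take Node:  [Node object] + [Node object] + [Node object]
  take object:  [object] + [object] + [object]

[Core, Mixin1, Outer, Gamma, Mixin2, Leaf, Mid, Alpha, Beta, Node, object]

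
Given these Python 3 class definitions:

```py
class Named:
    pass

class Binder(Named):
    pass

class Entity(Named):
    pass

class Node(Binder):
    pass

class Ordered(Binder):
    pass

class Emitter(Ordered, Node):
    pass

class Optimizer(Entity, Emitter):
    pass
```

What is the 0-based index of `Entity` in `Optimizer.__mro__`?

1

L[Optimizer] = Optimizer + merge(L[Entity], L[Emitter], [Entity Emitter])
  take Entity:  [Entity Named object] + [Emitter Ordered Node Binder Named object] + [Entity Emitter]
  take Emitter:  [Named object] + [Emitter Ordered Node Binder Named object] + [Emitter]
  take Ordered:  [Named object] + [Ordered Node Binder Named object]
  take Node:  [Named object] + [Node Binder Named object]
  take Binder:  [Named object] + [Binder Named object]
  take Named:  [Named object] + [Named object]
  take object:  [object] + [object]
MRO: Optimizer Entity Emitter Ordered Node Binder Named object
Entity sits at index 1.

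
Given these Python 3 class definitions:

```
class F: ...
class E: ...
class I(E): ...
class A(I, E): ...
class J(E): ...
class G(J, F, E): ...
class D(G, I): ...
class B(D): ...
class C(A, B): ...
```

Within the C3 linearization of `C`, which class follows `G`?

L[C] = C + merge(L[A], L[B], [A B])
  take A:  [A I E object] + [B D G J F I E object] + [A B]
  take B:  [I E object] + [B D G J F I E object] + [B]
  take D:  [I E object] + [D G J F I E object]
  take G:  [I E object] + [G J F I E object]
  take J:  [I E object] + [J F I E object]
  take F:  [I E object] + [F I E object]
  take I:  [I E object] + [I E object]
  take E:  [E object] + [E object]
  take object:  [object] + [object]
MRO: C A B D G J F I E object
G is at position 4; next is J.

J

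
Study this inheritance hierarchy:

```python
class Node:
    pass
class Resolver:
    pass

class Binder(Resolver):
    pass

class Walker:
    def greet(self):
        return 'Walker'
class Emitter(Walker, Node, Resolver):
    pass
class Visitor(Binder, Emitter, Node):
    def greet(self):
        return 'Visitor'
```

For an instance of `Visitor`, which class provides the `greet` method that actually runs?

Visitor

L[Visitor] = Visitor + merge(L[Binder], L[Emitter], L[Node], [Binder Emitter Node])
  take Binder:  [Binder Resolver object] + [Emitter Walker Node Resolver object] + [Node object] + [Binder Emitter Node]
  take Emitter:  [Resolver object] + [Emitter Walker Node Resolver object] + [Node object] + [Emitter Node]
  take Walker:  [Resolver object] + [Walker Node Resolver object] + [Node object] + [Node]
  take Node:  [Resolver object] + [Node Resolver object] + [Node object] + [Node]
  take Resolver:  [Resolver object] + [Resolver object] + [object]
  take object:  [object] + [object] + [object]
MRO: Visitor Binder Emitter Walker Node Resolver object
greet is defined in: Visitor, Walker. First along the MRO is Visitor.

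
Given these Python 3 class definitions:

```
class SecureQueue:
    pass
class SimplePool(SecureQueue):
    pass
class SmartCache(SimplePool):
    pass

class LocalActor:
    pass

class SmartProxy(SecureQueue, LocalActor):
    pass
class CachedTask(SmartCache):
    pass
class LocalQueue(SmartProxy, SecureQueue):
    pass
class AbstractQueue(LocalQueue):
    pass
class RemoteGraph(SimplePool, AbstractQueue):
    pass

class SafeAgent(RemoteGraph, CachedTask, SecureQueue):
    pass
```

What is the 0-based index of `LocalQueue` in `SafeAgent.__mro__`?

6

L[SafeAgent] = SafeAgent + merge(L[RemoteGraph], L[CachedTask], L[SecureQueue], [RemoteGraph CachedTask SecureQueue])
  take RemoteGraph:  [RemoteGraph SimplePool AbstractQueue LocalQueue SmartProxy SecureQueue LocalActor object] + [CachedTask SmartCache SimplePool SecureQueue object] + [SecureQueue object] + [RemoteGraph CachedTask SecureQueue]
  take CachedTask:  [SimplePool AbstractQueue LocalQueue SmartProxy SecureQueue LocalActor object] + [CachedTask SmartCache SimplePool SecureQueue object] + [SecureQueue object] + [CachedTask SecureQueue]
  take SmartCache:  [SimplePool AbstractQueue LocalQueue SmartProxy SecureQueue LocalActor object] + [SmartCache SimplePool SecureQueue object] + [SecureQueue object] + [SecureQueue]
  take SimplePool:  [SimplePool AbstractQueue LocalQueue SmartProxy SecureQueue LocalActor object] + [SimplePool SecureQueue object] + [SecureQueue object] + [SecureQueue]
  take AbstractQueue:  [AbstractQueue LocalQueue SmartProxy SecureQueue LocalActor object] + [SecureQueue object] + [SecureQueue object] + [SecureQueue]
  take LocalQueue:  [LocalQueue SmartProxy SecureQueue LocalActor object] + [SecureQueue object] + [SecureQueue object] + [SecureQueue]
  take SmartProxy:  [SmartProxy SecureQueue LocalActor object] + [SecureQueue object] + [SecureQueue object] + [SecureQueue]
  take SecureQueue:  [SecureQueue LocalActor object] + [SecureQueue object] + [SecureQueue object] + [SecureQueue]
  take LocalActor:  [LocalActor object] + [object] + [object]
  take object:  [object] + [object] + [object]
MRO: SafeAgent RemoteGraph CachedTask SmartCache SimplePool AbstractQueue LocalQueue SmartProxy SecureQueue LocalActor object
LocalQueue sits at index 6.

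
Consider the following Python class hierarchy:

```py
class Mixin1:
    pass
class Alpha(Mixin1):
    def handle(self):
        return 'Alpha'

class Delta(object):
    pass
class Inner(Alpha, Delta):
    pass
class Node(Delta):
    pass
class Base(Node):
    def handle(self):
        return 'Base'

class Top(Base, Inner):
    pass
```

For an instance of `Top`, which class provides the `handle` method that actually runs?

L[Top] = Top + merge(L[Base], L[Inner], [Base Inner])
  take Base:  [Base Node Delta object] + [Inner Alpha Mixin1 Delta object] + [Base Inner]
  take Node:  [Node Delta object] + [Inner Alpha Mixin1 Delta object] + [Inner]
  take Inner:  [Delta object] + [Inner Alpha Mixin1 Delta object] + [Inner]
  take Alpha:  [Delta object] + [Alpha Mixin1 Delta object]
  take Mixin1:  [Delta object] + [Mixin1 Delta object]
  take Delta:  [Delta object] + [Delta object]
  take object:  [object] + [object]
MRO: Top Base Node Inner Alpha Mixin1 Delta object
handle is defined in: Alpha, Base. First along the MRO is Base.

Base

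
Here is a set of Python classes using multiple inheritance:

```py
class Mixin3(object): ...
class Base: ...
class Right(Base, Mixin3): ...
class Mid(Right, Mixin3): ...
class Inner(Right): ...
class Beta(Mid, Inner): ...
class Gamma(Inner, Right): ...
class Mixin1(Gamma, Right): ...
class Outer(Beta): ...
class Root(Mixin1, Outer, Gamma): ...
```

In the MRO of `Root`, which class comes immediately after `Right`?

Base

L[Root] = Root + merge(L[Mixin1], L[Outer], L[Gamma], [Mixin1 Outer Gamma])
  take Mixin1:  [Mixin1 Gamma Inner Right Base Mixin3 object] + [Outer Beta Mid Inner Right Base Mixin3 object] + [Gamma Inner Right Base Mixin3 object] + [Mixin1 Outer Gamma]
  take Outer:  [Gamma Inner Right Base Mixin3 object] + [Outer Beta Mid Inner Right Base Mixin3 object] + [Gamma Inner Right Base Mixin3 object] + [Outer Gamma]
  take Gamma:  [Gamma Inner Right Base Mixin3 object] + [Beta Mid Inner Right Base Mixin3 object] + [Gamma Inner Right Base Mixin3 object] + [Gamma]
  take Beta:  [Inner Right Base Mixin3 object] + [Beta Mid Inner Right Base Mixin3 object] + [Inner Right Base Mixin3 object]
  take Mid:  [Inner Right Base Mixin3 object] + [Mid Inner Right Base Mixin3 object] + [Inner Right Base Mixin3 object]
  take Inner:  [Inner Right Base Mixin3 object] + [Inner Right Base Mixin3 object] + [Inner Right Base Mixin3 object]
  take Right:  [Right Base Mixin3 object] + [Right Base Mixin3 object] + [Right Base Mixin3 object]
  take Base:  [Base Mixin3 object] + [Base Mixin3 object] + [Base Mixin3 object]
  take Mixin3:  [Mixin3 object] + [Mixin3 object] + [Mixin3 object]
  take object:  [object] + [object] + [object]
MRO: Root Mixin1 Outer Gamma Beta Mid Inner Right Base Mixin3 object
Right is at position 7; next is Base.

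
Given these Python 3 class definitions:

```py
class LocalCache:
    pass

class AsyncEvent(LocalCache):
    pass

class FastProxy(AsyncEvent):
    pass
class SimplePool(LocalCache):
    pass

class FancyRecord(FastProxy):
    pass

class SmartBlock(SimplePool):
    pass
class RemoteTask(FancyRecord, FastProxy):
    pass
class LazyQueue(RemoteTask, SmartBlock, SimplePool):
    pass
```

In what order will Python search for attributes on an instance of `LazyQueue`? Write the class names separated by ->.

LazyQueue -> RemoteTask -> FancyRecord -> FastProxy -> AsyncEvent -> SmartBlock -> SimplePool -> LocalCache -> object

L[LazyQueue] = LazyQueue + merge(L[RemoteTask], L[SmartBlock], L[SimplePool], [RemoteTask SmartBlock SimplePool])
  take RemoteTask:  [RemoteTask FancyRecord FastProxy AsyncEvent LocalCache object] + [SmartBlock SimplePool LocalCache object] + [SimplePool LocalCache object] + [RemoteTask SmartBlock SimplePool]
  take FancyRecord:  [FancyRecord FastProxy AsyncEvent LocalCache object] + [SmartBlock SimplePool LocalCache object] + [SimplePool LocalCache object] + [SmartBlock SimplePool]
  take FastProxy:  [FastProxy AsyncEvent LocalCache object] + [SmartBlock SimplePool LocalCache object] + [SimplePool LocalCache object] + [SmartBlock SimplePool]
  take AsyncEvent:  [AsyncEvent LocalCache object] + [SmartBlock SimplePool LocalCache object] + [SimplePool LocalCache object] + [SmartBlock SimplePool]
  take SmartBlock:  [LocalCache object] + [SmartBlock SimplePool LocalCache object] + [SimplePool LocalCache object] + [SmartBlock SimplePool]
  take SimplePool:  [LocalCache object] + [SimplePool LocalCache object] + [SimplePool LocalCache object] + [SimplePool]
  take LocalCache:  [LocalCache object] + [LocalCache object] + [LocalCache object]
  take object:  [object] + [object] + [object]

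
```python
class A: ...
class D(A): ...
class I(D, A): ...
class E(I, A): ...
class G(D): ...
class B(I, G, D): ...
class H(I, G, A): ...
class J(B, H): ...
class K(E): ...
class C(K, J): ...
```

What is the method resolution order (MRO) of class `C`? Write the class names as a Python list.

L[C] = C + merge(L[K], L[J], [K J])
  take K:  [K E I D A object] + [J B H I G D A object] + [K J]
  take E:  [E I D A object] + [J B H I G D A object] + [J]
  take J:  [I D A object] + [J B H I G D A object] + [J]
  take B:  [I D A object] + [B H I G D A object]
  take H:  [I D A object] + [H I G D A object]
  take I:  [I D A object] + [I G D A object]
  take G:  [D A object] + [G D A object]
  take D:  [D A object] + [D A object]
  take A:  [A object] + [A object]
  take object:  [object] + [object]

[C, K, E, J, B, H, I, G, D, A, object]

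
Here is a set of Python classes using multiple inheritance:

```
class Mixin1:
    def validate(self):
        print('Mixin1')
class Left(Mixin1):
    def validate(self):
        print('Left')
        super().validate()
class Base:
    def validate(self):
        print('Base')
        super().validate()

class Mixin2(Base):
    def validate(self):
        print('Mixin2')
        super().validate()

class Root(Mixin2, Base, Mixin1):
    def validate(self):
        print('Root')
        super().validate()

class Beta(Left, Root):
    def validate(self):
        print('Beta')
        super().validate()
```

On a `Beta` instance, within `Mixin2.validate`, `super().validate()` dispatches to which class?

Base

L[Beta] = Beta + merge(L[Left], L[Root], [Left Root])
  take Left:  [Left Mixin1 object] + [Root Mixin2 Base Mixin1 object] + [Left Root]
  take Root:  [Mixin1 object] + [Root Mixin2 Base Mixin1 object] + [Root]
  take Mixin2:  [Mixin1 object] + [Mixin2 Base Mixin1 object]
  take Base:  [Mixin1 object] + [Base Mixin1 object]
  take Mixin1:  [Mixin1 object] + [Mixin1 object]
  take object:  [object] + [object]
MRO: Beta Left Root Mixin2 Base Mixin1 object
super() in Mixin2.validate on a Beta instance goes to the class after Mixin2 in Beta's MRO: Base.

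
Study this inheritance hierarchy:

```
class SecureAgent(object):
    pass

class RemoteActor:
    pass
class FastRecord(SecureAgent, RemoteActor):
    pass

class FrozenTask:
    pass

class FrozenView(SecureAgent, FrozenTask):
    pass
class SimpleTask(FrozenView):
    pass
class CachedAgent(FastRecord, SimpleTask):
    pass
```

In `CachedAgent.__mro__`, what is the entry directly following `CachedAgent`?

FastRecord

L[CachedAgent] = CachedAgent + merge(L[FastRecord], L[SimpleTask], [FastRecord SimpleTask])
  take FastRecord:  [FastRecord SecureAgent RemoteActor object] + [SimpleTask FrozenView SecureAgent FrozenTask object] + [FastRecord SimpleTask]
  take SimpleTask:  [SecureAgent RemoteActor object] + [SimpleTask FrozenView SecureAgent FrozenTask object] + [SimpleTask]
  take FrozenView:  [SecureAgent RemoteActor object] + [FrozenView SecureAgent FrozenTask object]
  take SecureAgent:  [SecureAgent RemoteActor object] + [SecureAgent FrozenTask object]
  take RemoteActor:  [RemoteActor object] + [FrozenTask object]
  take FrozenTask:  [object] + [FrozenTask object]
  take object:  [object] + [object]
MRO: CachedAgent FastRecord SimpleTask FrozenView SecureAgent RemoteActor FrozenTask object
CachedAgent is at position 0; next is FastRecord.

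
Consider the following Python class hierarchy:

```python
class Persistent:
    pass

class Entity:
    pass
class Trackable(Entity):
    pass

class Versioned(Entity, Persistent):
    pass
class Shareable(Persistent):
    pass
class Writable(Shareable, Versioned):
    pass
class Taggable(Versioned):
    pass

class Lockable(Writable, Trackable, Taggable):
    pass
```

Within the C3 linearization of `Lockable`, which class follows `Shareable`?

Trackable

L[Lockable] = Lockable + merge(L[Writable], L[Trackable], L[Taggable], [Writable Trackable Taggable])
  take Writable:  [Writable Shareable Versioned Entity Persistent object] + [Trackable Entity object] + [Taggable Versioned Entity Persistent object] + [Writable Trackable Taggable]
  take Shareable:  [Shareable Versioned Entity Persistent object] + [Trackable Entity object] + [Taggable Versioned Entity Persistent object] + [Trackable Taggable]
  take Trackable:  [Versioned Entity Persistent object] + [Trackable Entity object] + [Taggable Versioned Entity Persistent object] + [Trackable Taggable]
  take Taggable:  [Versioned Entity Persistent object] + [Entity object] + [Taggable Versioned Entity Persistent object] + [Taggable]
  take Versioned:  [Versioned Entity Persistent object] + [Entity object] + [Versioned Entity Persistent object]
  take Entity:  [Entity Persistent object] + [Entity object] + [Entity Persistent object]
  take Persistent:  [Persistent object] + [object] + [Persistent object]
  take object:  [object] + [object] + [object]
MRO: Lockable Writable Shareable Trackable Taggable Versioned Entity Persistent object
Shareable is at position 2; next is Trackable.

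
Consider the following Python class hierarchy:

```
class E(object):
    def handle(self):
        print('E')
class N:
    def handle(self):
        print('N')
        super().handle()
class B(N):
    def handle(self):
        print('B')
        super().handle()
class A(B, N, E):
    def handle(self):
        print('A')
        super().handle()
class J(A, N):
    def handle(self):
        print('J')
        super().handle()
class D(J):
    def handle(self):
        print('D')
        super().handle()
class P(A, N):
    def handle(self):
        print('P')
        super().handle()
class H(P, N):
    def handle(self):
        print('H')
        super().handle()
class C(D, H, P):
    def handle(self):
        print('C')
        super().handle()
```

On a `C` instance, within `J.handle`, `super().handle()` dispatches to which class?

L[C] = C + merge(L[D], L[H], L[P], [D H P])
  take D:  [D J A B N E object] + [H P A B N E object] + [P A B N E object] + [D H P]
  take J:  [J A B N E object] + [H P A B N E object] + [P A B N E object] + [H P]
  take H:  [A B N E object] + [H P A B N E object] + [P A B N E object] + [H P]
  take P:  [A B N E object] + [P A B N E object] + [P A B N E object] + [P]
  take A:  [A B N E object] + [A B N E object] + [A B N E object]
  take B:  [B N E object] + [B N E object] + [B N E object]
  take N:  [N E object] + [N E object] + [N E object]
  take E:  [E object] + [E object] + [E object]
  take object:  [object] + [object] + [object]
MRO: C D J H P A B N E object
super() in J.handle on a C instance goes to the class after J in C's MRO: H.

H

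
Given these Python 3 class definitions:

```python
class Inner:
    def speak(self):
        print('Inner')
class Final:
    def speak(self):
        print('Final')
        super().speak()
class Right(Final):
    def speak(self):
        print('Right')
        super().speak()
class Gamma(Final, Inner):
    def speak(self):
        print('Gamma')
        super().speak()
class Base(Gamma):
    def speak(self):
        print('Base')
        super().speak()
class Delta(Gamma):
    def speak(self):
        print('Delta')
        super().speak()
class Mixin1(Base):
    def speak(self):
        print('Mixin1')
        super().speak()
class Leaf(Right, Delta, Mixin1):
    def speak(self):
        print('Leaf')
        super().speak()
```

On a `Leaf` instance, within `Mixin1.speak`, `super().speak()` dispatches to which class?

Base

L[Leaf] = Leaf + merge(L[Right], L[Delta], L[Mixin1], [Right Delta Mixin1])
  take Right:  [Right Final object] + [Delta Gamma Final Inner object] + [Mixin1 Base Gamma Final Inner object] + [Right Delta Mixin1]
  take Delta:  [Final object] + [Delta Gamma Final Inner object] + [Mixin1 Base Gamma Final Inner object] + [Delta Mixin1]
  take Mixin1:  [Final object] + [Gamma Final Inner object] + [Mixin1 Base Gamma Final Inner object] + [Mixin1]
  take Base:  [Final object] + [Gamma Final Inner object] + [Base Gamma Final Inner object]
  take Gamma:  [Final object] + [Gamma Final Inner object] + [Gamma Final Inner object]
  take Final:  [Final object] + [Final Inner object] + [Final Inner object]
  take Inner:  [object] + [Inner object] + [Inner object]
  take object:  [object] + [object] + [object]
MRO: Leaf Right Delta Mixin1 Base Gamma Final Inner object
super() in Mixin1.speak on a Leaf instance goes to the class after Mixin1 in Leaf's MRO: Base.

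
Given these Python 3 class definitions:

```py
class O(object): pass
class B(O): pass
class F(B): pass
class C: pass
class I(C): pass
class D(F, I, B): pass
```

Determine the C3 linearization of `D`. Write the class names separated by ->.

D -> F -> I -> B -> O -> C -> object

L[D] = D + merge(L[F], L[I], L[B], [F I B])
  take F:  [F B O object] + [I C object] + [B O object] + [F I B]
  take I:  [B O object] + [I C object] + [B O object] + [I B]
  take B:  [B O object] + [C object] + [B O object] + [B]
  take O:  [O object] + [C object] + [O object]
  take C:  [object] + [C object] + [object]
  take object:  [object] + [object] + [object]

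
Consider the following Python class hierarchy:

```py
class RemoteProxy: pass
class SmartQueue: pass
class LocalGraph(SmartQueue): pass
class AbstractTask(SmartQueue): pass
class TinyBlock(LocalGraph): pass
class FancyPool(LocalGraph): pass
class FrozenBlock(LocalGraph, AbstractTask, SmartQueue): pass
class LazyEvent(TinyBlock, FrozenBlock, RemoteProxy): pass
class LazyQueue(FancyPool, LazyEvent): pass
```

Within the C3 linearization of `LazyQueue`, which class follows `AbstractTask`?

SmartQueue

L[LazyQueue] = LazyQueue + merge(L[FancyPool], L[LazyEvent], [FancyPool LazyEvent])
  take FancyPool:  [FancyPool LocalGraph SmartQueue object] + [LazyEvent TinyBlock FrozenBlock LocalGraph AbstractTask SmartQueue RemoteProxy object] + [FancyPool LazyEvent]
  take LazyEvent:  [LocalGraph SmartQueue object] + [LazyEvent TinyBlock FrozenBlock LocalGraph AbstractTask SmartQueue RemoteProxy object] + [LazyEvent]
  take TinyBlock:  [LocalGraph SmartQueue object] + [TinyBlock FrozenBlock LocalGraph AbstractTask SmartQueue RemoteProxy object]
  take FrozenBlock:  [LocalGraph SmartQueue object] + [FrozenBlock LocalGraph AbstractTask SmartQueue RemoteProxy object]
  take LocalGraph:  [LocalGraph SmartQueue object] + [LocalGraph AbstractTask SmartQueue RemoteProxy object]
  take AbstractTask:  [SmartQueue object] + [AbstractTask SmartQueue RemoteProxy object]
  take SmartQueue:  [SmartQueue object] + [SmartQueue RemoteProxy object]
  take RemoteProxy:  [object] + [RemoteProxy object]
  take object:  [object] + [object]
MRO: LazyQueue FancyPool LazyEvent TinyBlock FrozenBlock LocalGraph AbstractTask SmartQueue RemoteProxy object
AbstractTask is at position 6; next is SmartQueue.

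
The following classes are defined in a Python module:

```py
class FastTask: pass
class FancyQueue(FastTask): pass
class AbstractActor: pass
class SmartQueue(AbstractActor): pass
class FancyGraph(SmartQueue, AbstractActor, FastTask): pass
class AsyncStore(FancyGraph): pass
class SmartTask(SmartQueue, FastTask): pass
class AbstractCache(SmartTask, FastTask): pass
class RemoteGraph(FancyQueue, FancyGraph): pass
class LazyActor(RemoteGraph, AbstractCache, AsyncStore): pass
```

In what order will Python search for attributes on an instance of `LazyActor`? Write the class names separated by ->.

LazyActor -> RemoteGraph -> FancyQueue -> AbstractCache -> SmartTask -> AsyncStore -> FancyGraph -> SmartQueue -> AbstractActor -> FastTask -> object

L[LazyActor] = LazyActor + merge(L[RemoteGraph], L[AbstractCache], L[AsyncStore], [RemoteGraph AbstractCache AsyncStore])
  take RemoteGraph:  [RemoteGraph FancyQueue FancyGraph SmartQueue AbstractActor FastTask object] + [AbstractCache SmartTask SmartQueue AbstractActor FastTask object] + [AsyncStore FancyGraph SmartQueue AbstractActor FastTask object] + [RemoteGraph AbstractCache AsyncStore]
  take FancyQueue:  [FancyQueue FancyGraph SmartQueue AbstractActor FastTask object] + [AbstractCache SmartTask SmartQueue AbstractActor FastTask object] + [AsyncStore FancyGraph SmartQueue AbstractActor FastTask object] + [AbstractCache AsyncStore]
  take AbstractCache:  [FancyGraph SmartQueue AbstractActor FastTask object] + [AbstractCache SmartTask SmartQueue AbstractActor FastTask object] + [AsyncStore FancyGraph SmartQueue AbstractActor FastTask object] + [AbstractCache AsyncStore]
  take SmartTask:  [FancyGraph SmartQueue AbstractActor FastTask object] + [SmartTask SmartQueue AbstractActor FastTask object] + [AsyncStore FancyGraph SmartQueue AbstractActor FastTask object] + [AsyncStore]
  take AsyncStore:  [FancyGraph SmartQueue AbstractActor FastTask object] + [SmartQueue AbstractActor FastTask object] + [AsyncStore FancyGraph SmartQueue AbstractActor FastTask object] + [AsyncStore]
  take FancyGraph:  [FancyGraph SmartQueue AbstractActor FastTask object] + [SmartQueue AbstractActor FastTask object] + [FancyGraph SmartQueue AbstractActor FastTask object]
  take SmartQueue:  [SmartQueue AbstractActor FastTask object] + [SmartQueue AbstractActor FastTask object] + [SmartQueue AbstractActor FastTask object]
  take AbstractActor:  [AbstractActor FastTask object] + [AbstractActor FastTask object] + [AbstractActor FastTask object]
  take FastTask:  [FastTask object] + [FastTask object] + [FastTask object]
  take object:  [object] + [object] + [object]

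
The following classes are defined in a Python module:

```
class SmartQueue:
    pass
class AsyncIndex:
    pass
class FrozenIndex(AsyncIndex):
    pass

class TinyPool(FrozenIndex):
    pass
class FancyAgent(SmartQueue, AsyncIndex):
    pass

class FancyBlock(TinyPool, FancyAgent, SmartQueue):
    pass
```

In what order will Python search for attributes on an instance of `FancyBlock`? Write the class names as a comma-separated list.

L[FancyBlock] = FancyBlock + merge(L[TinyPool], L[FancyAgent], L[SmartQueue], [TinyPool FancyAgent SmartQueue])
  take TinyPool:  [TinyPool FrozenIndex AsyncIndex object] + [FancyAgent SmartQueue AsyncIndex object] + [SmartQueue object] + [TinyPool FancyAgent SmartQueue]
  take FrozenIndex:  [FrozenIndex AsyncIndex object] + [FancyAgent SmartQueue AsyncIndex object] + [SmartQueue object] + [FancyAgent SmartQueue]
  take FancyAgent:  [AsyncIndex object] + [FancyAgent SmartQueue AsyncIndex object] + [SmartQueue object] + [FancyAgent SmartQueue]
  take SmartQueue:  [AsyncIndex object] + [SmartQueue AsyncIndex object] + [SmartQueue object] + [SmartQueue]
  take AsyncIndex:  [AsyncIndex object] + [AsyncIndex object] + [object]
  take object:  [object] + [object] + [object]

FancyBlock, TinyPool, FrozenIndex, FancyAgent, SmartQueue, AsyncIndex, object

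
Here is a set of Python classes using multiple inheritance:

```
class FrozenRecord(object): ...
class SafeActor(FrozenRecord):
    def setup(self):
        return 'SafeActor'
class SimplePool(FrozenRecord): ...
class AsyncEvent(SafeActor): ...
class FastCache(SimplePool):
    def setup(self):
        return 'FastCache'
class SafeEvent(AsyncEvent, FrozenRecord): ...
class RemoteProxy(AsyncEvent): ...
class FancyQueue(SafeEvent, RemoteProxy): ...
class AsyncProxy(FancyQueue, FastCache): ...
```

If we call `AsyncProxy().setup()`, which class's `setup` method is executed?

L[AsyncProxy] = AsyncProxy + merge(L[FancyQueue], L[FastCache], [FancyQueue FastCache])
  take FancyQueue:  [FancyQueue SafeEvent RemoteProxy AsyncEvent SafeActor FrozenRecord object] + [FastCache SimplePool FrozenRecord object] + [FancyQueue FastCache]
  take SafeEvent:  [SafeEvent RemoteProxy AsyncEvent SafeActor FrozenRecord object] + [FastCache SimplePool FrozenRecord object] + [FastCache]
  take RemoteProxy:  [RemoteProxy AsyncEvent SafeActor FrozenRecord object] + [FastCache SimplePool FrozenRecord object] + [FastCache]
  take AsyncEvent:  [AsyncEvent SafeActor FrozenRecord object] + [FastCache SimplePool FrozenRecord object] + [FastCache]
  take SafeActor:  [SafeActor FrozenRecord object] + [FastCache SimplePool FrozenRecord object] + [FastCache]
  take FastCache:  [FrozenRecord object] + [FastCache SimplePool FrozenRecord object] + [FastCache]
  take SimplePool:  [FrozenRecord object] + [SimplePool FrozenRecord object]
  take FrozenRecord:  [FrozenRecord object] + [FrozenRecord object]
  take object:  [object] + [object]
MRO: AsyncProxy FancyQueue SafeEvent RemoteProxy AsyncEvent SafeActor FastCache SimplePool FrozenRecord object
setup is defined in: FastCache, SafeActor. First along the MRO is SafeActor.

SafeActor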